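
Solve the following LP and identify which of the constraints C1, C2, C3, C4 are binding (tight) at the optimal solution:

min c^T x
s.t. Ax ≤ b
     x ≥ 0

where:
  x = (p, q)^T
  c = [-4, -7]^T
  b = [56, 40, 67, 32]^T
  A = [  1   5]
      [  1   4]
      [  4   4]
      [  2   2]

At p = 8, q = 8, compute slack b - a·x for each constraint:
  C1: 56 − 48 = 8  (slack)
  C2: 40 − 40 = 0  (binding)
  C3: 67 − 64 = 3  (slack)
  C4: 32 − 32 = 0  (binding)

Optimal: p = 8, q = 8
Binding: C2, C4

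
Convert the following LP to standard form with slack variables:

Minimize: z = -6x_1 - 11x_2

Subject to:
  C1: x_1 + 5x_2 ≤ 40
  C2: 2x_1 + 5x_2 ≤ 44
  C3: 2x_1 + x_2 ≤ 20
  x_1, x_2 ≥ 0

min z = -6x_1 - 11x_2

s.t.
  x_1 + 5x_2 + s1 = 40
  2x_1 + 5x_2 + s2 = 44
  2x_1 + x_2 + s3 = 20
  x_1, x_2, s1, s2, s3 ≥ 0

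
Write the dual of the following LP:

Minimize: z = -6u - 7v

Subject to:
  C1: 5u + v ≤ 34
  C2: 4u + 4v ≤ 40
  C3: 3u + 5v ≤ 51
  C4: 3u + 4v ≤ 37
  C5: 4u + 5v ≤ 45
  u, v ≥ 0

Primal min cᵀx s.t. Ax ≤ b, x ≥ 0  →  Dual max −bᵀy s.t. Aᵀy ≥ −c, y ≥ 0.

Maximize: z = -34y1 - 40y2 - 51y3 - 37y4 - 45y5

Subject to:
  5y1 + 4y2 + 3y3 + 3y4 + 4y5 ≥ 6
  y1 + 4y2 + 5y3 + 4y4 + 5y5 ≥ 7
  y1, y2, y3, y4, y5 ≥ 0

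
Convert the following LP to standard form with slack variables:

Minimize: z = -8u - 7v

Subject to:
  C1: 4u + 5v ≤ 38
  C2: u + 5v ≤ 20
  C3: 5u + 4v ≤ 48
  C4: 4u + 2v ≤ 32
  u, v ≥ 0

min z = -8u - 7v

s.t.
  4u + 5v + s1 = 38
  u + 5v + s2 = 20
  5u + 4v + s3 = 48
  4u + 2v + s4 = 32
  u, v, s1, s2, s3, s4 ≥ 0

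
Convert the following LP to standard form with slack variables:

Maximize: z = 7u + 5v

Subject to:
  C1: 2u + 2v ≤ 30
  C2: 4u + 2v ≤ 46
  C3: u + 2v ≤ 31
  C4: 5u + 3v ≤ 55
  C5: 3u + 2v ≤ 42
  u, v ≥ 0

max z = 7u + 5v

s.t.
  2u + 2v + s1 = 30
  4u + 2v + s2 = 46
  u + 2v + s3 = 31
  5u + 3v + s4 = 55
  3u + 2v + s5 = 42
  u, v, s1, s2, s3, s4, s5 ≥ 0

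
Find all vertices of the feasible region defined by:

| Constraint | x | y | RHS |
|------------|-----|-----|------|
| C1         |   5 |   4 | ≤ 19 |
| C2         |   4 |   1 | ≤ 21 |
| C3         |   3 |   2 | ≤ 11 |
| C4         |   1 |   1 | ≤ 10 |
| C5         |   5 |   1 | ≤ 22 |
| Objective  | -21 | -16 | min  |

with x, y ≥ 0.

(0, 0), (3.667, 0), (3, 1), (0, 4.75)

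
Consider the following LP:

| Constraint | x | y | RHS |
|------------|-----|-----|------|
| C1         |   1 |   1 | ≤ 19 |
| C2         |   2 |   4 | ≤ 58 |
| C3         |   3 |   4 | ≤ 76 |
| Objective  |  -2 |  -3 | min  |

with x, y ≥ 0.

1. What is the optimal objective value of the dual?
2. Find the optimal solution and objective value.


1. -48
2. x = 9, y = 10, z = -48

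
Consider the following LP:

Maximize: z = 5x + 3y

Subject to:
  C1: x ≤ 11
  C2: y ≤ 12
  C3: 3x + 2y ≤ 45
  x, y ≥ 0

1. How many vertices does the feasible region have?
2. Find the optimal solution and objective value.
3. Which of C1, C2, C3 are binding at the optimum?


1. 5
2. x = 11, y = 6, z = 73
3. C1, C3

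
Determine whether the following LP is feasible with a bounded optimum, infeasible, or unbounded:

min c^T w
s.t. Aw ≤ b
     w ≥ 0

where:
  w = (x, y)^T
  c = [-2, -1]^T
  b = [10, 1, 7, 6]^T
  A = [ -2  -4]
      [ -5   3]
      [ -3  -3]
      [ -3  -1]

Unbounded (objective can decrease without bound)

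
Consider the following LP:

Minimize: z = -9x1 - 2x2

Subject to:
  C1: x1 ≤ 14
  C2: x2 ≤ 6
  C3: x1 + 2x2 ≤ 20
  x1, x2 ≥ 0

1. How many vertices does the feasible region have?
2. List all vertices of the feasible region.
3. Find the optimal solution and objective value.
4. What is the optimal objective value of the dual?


1. 5
2. (0, 0), (14, 0), (14, 3), (8, 6), (0, 6)
3. x1 = 14, x2 = 3, z = -132
4. -132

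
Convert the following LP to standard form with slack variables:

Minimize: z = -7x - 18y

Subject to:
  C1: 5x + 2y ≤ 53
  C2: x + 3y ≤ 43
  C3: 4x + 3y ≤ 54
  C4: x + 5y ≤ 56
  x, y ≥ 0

min z = -7x - 18y

s.t.
  5x + 2y + s1 = 53
  x + 3y + s2 = 43
  4x + 3y + s3 = 54
  x + 5y + s4 = 56
  x, y, s1, s2, s3, s4 ≥ 0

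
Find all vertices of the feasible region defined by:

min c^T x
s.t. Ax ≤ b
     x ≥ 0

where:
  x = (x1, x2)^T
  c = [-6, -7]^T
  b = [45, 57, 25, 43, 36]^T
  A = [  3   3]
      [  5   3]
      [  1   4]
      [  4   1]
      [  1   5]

(0, 0), (10.75, 0), (10.29, 1.857), (9, 4), (0, 6.25)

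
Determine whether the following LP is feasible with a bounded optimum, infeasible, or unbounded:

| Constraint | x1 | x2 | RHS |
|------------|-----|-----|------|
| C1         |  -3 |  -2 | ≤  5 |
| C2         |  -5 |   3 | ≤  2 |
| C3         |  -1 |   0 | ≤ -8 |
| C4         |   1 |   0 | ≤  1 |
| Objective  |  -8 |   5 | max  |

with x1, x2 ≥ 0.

Infeasible (no feasible solution exists)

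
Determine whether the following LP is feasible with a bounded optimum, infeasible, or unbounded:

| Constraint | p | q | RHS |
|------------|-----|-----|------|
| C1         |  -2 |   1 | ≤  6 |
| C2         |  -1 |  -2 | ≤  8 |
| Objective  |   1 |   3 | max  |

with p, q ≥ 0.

Unbounded (objective can increase without bound)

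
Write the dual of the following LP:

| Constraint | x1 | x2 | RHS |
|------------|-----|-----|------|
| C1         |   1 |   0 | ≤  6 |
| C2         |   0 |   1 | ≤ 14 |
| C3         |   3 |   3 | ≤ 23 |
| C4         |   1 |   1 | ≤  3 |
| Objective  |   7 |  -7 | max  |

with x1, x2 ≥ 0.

Primal max cᵀx s.t. Ax ≤ b, x ≥ 0  →  Dual min bᵀy s.t. Aᵀy ≥ c, y ≥ 0.

Minimize: z = 6y1 + 14y2 + 23y3 + 3y4

Subject to:
  y1 + 3y3 + y4 ≥ 7
  y2 + 3y3 + y4 ≥ -7
  y1, y2, y3, y4 ≥ 0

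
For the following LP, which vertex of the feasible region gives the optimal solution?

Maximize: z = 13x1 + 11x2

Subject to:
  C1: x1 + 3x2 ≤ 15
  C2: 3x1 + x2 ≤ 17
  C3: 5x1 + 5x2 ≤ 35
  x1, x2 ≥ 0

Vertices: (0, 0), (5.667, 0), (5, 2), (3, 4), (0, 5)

Evaluate the objective at each vertex of the feasible region:
  z(0, 0) = 0
  z(5.667, 0) = 73.67
  z(5, 2) = 87  ←
  z(3, 4) = 83
  z(0, 5) = 55
The maximum is at x1 = 5, x2 = 2.

(5, 2)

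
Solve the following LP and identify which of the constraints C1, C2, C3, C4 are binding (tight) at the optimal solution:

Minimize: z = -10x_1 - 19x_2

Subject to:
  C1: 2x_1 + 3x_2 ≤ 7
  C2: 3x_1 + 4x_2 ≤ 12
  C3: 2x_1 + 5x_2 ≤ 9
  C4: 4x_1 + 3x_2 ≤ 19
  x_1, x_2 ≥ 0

At x_1 = 2, x_2 = 1, compute slack b - a·x for each constraint:
  C1: 7 − 7 = 0  (binding)
  C2: 12 − 10 = 2  (slack)
  C3: 9 − 9 = 0  (binding)
  C4: 19 − 11 = 8  (slack)

Optimal: x_1 = 2, x_2 = 1
Binding: C1, C3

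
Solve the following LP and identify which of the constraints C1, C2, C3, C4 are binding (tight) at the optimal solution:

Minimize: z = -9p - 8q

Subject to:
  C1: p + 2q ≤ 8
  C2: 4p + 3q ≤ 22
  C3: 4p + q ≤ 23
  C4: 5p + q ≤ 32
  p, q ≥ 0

At p = 4, q = 2, compute slack b - a·x for each constraint:
  C1: 8 − 8 = 0  (binding)
  C2: 22 − 22 = 0  (binding)
  C3: 23 − 18 = 5  (slack)
  C4: 32 − 22 = 10  (slack)

Optimal: p = 4, q = 2
Binding: C1, C2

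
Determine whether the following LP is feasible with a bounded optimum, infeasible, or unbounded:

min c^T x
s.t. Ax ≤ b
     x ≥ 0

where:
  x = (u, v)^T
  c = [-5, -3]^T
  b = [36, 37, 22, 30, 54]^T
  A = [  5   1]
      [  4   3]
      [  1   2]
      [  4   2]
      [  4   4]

Feasible with a bounded optimal solution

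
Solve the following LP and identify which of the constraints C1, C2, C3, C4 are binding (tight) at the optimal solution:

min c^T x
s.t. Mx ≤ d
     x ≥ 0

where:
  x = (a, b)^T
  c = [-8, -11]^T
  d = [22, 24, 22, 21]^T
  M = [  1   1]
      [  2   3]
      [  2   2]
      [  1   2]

At a = 9, b = 2, compute slack b - a·x for each constraint:
  C1: 22 − 11 = 11  (slack)
  C2: 24 − 24 = 0  (binding)
  C3: 22 − 22 = 0  (binding)
  C4: 21 − 13 = 8  (slack)

Optimal: a = 9, b = 2
Binding: C2, C3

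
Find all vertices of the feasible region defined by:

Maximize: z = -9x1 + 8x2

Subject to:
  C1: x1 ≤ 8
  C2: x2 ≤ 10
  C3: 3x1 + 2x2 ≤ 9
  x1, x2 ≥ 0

(0, 0), (3, 0), (0, 4.5)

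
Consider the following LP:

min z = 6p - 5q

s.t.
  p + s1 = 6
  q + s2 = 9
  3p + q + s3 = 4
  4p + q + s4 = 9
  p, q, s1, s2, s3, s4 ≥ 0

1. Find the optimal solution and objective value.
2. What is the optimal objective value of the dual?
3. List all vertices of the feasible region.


1. p = 0, q = 4, z = -20
2. -20
3. (0, 0), (1.333, 0), (0, 4)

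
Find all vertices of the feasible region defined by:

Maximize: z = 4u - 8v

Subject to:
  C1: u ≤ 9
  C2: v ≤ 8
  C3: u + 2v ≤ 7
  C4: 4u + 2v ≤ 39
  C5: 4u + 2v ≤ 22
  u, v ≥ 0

(0, 0), (5.5, 0), (5, 1), (0, 3.5)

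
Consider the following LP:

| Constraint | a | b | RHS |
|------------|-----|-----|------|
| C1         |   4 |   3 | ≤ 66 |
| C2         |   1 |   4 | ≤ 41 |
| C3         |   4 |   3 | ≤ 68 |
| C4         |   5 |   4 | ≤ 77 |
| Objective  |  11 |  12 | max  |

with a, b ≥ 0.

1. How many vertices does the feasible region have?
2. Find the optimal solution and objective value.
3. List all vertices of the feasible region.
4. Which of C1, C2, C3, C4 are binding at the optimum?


1. 4
2. a = 9, b = 8, z = 195
3. (0, 0), (15.4, 0), (9, 8), (0, 10.25)
4. C2, C4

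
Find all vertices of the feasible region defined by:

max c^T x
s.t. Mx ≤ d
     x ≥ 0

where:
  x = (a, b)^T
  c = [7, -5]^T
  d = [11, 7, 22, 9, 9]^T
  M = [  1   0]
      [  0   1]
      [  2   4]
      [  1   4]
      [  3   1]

(0, 0), (3, 0), (2.455, 1.636), (0, 2.25)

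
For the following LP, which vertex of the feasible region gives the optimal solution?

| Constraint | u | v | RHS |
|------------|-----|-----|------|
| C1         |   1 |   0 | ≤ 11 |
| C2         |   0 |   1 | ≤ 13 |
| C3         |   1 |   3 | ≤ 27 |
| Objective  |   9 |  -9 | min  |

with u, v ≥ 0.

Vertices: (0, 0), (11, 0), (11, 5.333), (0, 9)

Evaluate the objective at each vertex of the feasible region:
  z(0, 0) = 0
  z(11, 0) = 99
  z(11, 5.333) = 51
  z(0, 9) = -81  ←
The minimum is at u = 0, v = 9.

(0, 9)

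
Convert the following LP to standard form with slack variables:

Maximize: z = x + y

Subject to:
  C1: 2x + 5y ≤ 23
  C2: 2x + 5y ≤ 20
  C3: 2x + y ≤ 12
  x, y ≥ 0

max z = x + y

s.t.
  2x + 5y + s1 = 23
  2x + 5y + s2 = 20
  2x + y + s3 = 12
  x, y, s1, s2, s3 ≥ 0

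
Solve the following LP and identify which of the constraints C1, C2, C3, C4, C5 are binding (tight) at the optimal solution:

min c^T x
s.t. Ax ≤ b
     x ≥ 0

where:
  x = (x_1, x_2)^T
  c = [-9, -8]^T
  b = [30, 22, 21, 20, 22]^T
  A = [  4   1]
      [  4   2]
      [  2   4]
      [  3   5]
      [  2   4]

At x_1 = 5, x_2 = 1, compute slack b - a·x for each constraint:
  C1: 30 − 21 = 9  (slack)
  C2: 22 − 22 = 0  (binding)
  C3: 21 − 14 = 7  (slack)
  C4: 20 − 20 = 0  (binding)
  C5: 22 − 14 = 8  (slack)

Optimal: x_1 = 5, x_2 = 1
Binding: C2, C4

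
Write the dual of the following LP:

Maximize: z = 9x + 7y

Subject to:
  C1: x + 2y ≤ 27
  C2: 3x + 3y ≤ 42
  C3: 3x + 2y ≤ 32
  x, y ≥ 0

Primal max cᵀx s.t. Ax ≤ b, x ≥ 0  →  Dual min bᵀy s.t. Aᵀy ≥ c, y ≥ 0.

Minimize: z = 27y1 + 42y2 + 32y3

Subject to:
  y1 + 3y2 + 3y3 ≥ 9
  2y1 + 3y2 + 2y3 ≥ 7
  y1, y2, y3 ≥ 0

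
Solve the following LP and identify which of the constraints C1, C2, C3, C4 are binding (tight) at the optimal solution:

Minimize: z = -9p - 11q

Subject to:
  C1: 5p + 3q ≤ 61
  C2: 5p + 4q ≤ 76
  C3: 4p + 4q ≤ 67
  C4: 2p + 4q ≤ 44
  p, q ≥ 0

At p = 8, q = 7, compute slack b - a·x for each constraint:
  C1: 61 − 61 = 0  (binding)
  C2: 76 − 68 = 8  (slack)
  C3: 67 − 60 = 7  (slack)
  C4: 44 − 44 = 0  (binding)

Optimal: p = 8, q = 7
Binding: C1, C4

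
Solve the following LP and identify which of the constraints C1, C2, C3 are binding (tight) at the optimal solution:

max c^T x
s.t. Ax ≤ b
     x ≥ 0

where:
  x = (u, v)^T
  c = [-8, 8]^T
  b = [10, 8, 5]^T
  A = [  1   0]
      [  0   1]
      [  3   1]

At u = 0, v = 5, compute slack b - a·x for each constraint:
  C1: 10 − 0 = 10  (slack)
  C2: 8 − 5 = 3  (slack)
  C3: 5 − 5 = 0  (binding)

Optimal: u = 0, v = 5
Binding: C3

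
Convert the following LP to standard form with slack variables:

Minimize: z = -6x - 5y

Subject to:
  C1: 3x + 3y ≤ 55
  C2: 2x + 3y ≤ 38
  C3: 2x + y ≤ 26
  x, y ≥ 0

min z = -6x - 5y

s.t.
  3x + 3y + s1 = 55
  2x + 3y + s2 = 38
  2x + y + s3 = 26
  x, y, s1, s2, s3 ≥ 0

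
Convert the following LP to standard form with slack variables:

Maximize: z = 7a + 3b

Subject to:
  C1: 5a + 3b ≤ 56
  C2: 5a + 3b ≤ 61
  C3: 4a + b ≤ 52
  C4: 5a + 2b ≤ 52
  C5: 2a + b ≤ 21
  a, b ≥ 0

max z = 7a + 3b

s.t.
  5a + 3b + s1 = 56
  5a + 3b + s2 = 61
  4a + b + s3 = 52
  5a + 2b + s4 = 52
  2a + b + s5 = 21
  a, b, s1, s2, s3, s4, s5 ≥ 0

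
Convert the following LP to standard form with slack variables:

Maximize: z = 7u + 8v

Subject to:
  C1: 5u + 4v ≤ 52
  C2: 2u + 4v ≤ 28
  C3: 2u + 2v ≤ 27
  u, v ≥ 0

max z = 7u + 8v

s.t.
  5u + 4v + s1 = 52
  2u + 4v + s2 = 28
  2u + 2v + s3 = 27
  u, v, s1, s2, s3 ≥ 0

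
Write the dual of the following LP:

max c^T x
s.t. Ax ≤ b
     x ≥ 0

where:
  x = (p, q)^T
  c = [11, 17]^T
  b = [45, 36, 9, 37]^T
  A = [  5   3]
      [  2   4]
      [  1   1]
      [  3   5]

Primal max cᵀx s.t. Ax ≤ b, x ≥ 0  →  Dual min bᵀy s.t. Aᵀy ≥ c, y ≥ 0.

Minimize: z = 45y1 + 36y2 + 9y3 + 37y4

Subject to:
  5y1 + 2y2 + y3 + 3y4 ≥ 11
  3y1 + 4y2 + y3 + 5y4 ≥ 17
  y1, y2, y3, y4 ≥ 0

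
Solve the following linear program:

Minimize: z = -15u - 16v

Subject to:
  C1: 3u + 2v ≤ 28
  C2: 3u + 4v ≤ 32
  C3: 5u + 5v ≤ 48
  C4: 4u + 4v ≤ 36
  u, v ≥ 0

Evaluate the objective at each vertex of the feasible region:
  z(0, 0) = 0
  z(9, 0) = -135
  z(4, 5) = -140  ←
  z(0, 8) = -128
The minimum is at u = 4, v = 5.

u = 4, v = 5, z = -140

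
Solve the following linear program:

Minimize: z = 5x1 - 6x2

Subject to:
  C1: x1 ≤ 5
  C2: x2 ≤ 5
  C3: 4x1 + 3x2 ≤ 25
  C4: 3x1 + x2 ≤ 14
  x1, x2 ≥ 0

Evaluate the objective at each vertex of the feasible region:
  z(0, 0) = 0
  z(4.667, 0) = 23.33
  z(3.4, 3.8) = -5.8
  z(2.5, 5) = -17.5
  z(0, 5) = -30  ←
The minimum is at x1 = 0, x2 = 5.

x1 = 0, x2 = 5, z = -30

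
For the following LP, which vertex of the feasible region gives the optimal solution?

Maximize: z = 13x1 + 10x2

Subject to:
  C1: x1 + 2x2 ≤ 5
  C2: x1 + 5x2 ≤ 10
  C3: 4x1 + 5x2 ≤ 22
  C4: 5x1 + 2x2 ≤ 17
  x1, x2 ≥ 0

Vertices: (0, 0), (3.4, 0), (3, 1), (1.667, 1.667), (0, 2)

Evaluate the objective at each vertex of the feasible region:
  z(0, 0) = 0
  z(3.4, 0) = 44.2
  z(3, 1) = 49  ←
  z(1.667, 1.667) = 38.33
  z(0, 2) = 20
The maximum is at x1 = 3, x2 = 1.

(3, 1)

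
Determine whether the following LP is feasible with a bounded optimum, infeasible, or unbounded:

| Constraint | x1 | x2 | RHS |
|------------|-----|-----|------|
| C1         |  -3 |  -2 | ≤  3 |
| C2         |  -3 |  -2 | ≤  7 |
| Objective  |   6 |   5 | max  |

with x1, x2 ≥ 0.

Unbounded (objective can increase without bound)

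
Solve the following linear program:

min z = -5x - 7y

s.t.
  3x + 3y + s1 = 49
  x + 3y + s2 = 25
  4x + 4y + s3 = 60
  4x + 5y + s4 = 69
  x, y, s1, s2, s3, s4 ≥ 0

Evaluate the objective at each vertex of the feasible region:
  z(0, 0) = 0
  z(15, 0) = -75
  z(10, 5) = -85  ←
  z(0, 8.333) = -58.33
The minimum is at x = 10, y = 5.

x = 10, y = 5, z = -85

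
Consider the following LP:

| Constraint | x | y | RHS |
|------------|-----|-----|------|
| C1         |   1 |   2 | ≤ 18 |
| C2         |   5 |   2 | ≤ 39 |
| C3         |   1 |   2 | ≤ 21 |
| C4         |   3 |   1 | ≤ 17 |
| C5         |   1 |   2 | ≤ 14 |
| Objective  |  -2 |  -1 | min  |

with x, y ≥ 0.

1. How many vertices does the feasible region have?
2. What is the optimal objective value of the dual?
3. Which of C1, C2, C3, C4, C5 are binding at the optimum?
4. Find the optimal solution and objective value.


1. 4
2. -13
3. C4, C5
4. x = 4, y = 5, z = -13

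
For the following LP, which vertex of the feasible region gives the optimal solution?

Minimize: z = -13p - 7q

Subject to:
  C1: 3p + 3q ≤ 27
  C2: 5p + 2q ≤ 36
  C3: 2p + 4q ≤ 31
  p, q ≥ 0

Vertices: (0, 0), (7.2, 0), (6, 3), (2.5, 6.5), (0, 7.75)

Evaluate the objective at each vertex of the feasible region:
  z(0, 0) = 0
  z(7.2, 0) = -93.6
  z(6, 3) = -99  ←
  z(2.5, 6.5) = -78
  z(0, 7.75) = -54.25
The minimum is at p = 6, q = 3.

(6, 3)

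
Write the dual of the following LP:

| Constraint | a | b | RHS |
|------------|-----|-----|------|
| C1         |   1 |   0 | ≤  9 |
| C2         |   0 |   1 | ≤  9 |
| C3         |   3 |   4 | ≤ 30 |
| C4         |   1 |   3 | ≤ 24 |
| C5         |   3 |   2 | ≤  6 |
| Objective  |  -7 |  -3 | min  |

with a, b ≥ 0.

Primal min cᵀx s.t. Ax ≤ b, x ≥ 0  →  Dual max −bᵀy s.t. Aᵀy ≥ −c, y ≥ 0.

Maximize: z = -9y1 - 9y2 - 30y3 - 24y4 - 6y5

Subject to:
  y1 + 3y3 + y4 + 3y5 ≥ 7
  y2 + 4y3 + 3y4 + 2y5 ≥ 3
  y1, y2, y3, y4, y5 ≥ 0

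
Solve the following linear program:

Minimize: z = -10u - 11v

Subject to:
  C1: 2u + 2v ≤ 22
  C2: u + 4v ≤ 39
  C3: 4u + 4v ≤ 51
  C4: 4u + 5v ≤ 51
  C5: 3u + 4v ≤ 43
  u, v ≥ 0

Evaluate the objective at each vertex of the feasible region:
  z(0, 0) = 0
  z(11, 0) = -110
  z(4, 7) = -117  ←
  z(0.8182, 9.545) = -113.2
  z(0, 9.75) = -107.2
The minimum is at u = 4, v = 7.

u = 4, v = 7, z = -117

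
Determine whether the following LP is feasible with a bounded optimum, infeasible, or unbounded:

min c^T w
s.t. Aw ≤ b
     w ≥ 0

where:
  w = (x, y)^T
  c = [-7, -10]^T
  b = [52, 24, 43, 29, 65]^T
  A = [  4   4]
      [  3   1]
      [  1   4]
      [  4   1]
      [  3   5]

Feasible with a bounded optimal solution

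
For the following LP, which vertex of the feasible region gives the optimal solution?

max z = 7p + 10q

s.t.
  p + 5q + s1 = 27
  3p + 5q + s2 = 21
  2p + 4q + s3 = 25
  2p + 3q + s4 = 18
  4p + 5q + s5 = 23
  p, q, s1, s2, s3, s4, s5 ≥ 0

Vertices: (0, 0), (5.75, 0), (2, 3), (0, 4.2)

Evaluate the objective at each vertex of the feasible region:
  z(0, 0) = 0
  z(5.75, 0) = 40.25
  z(2, 3) = 44  ←
  z(0, 4.2) = 42
The maximum is at p = 2, q = 3.

(2, 3)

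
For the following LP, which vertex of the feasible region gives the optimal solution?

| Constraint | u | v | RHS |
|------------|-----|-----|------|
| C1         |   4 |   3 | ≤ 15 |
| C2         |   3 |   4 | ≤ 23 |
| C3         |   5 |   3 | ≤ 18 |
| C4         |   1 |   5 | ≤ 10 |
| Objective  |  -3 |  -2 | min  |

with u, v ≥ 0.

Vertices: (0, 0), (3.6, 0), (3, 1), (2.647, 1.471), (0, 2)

Evaluate the objective at each vertex of the feasible region:
  z(0, 0) = 0
  z(3.6, 0) = -10.8
  z(3, 1) = -11  ←
  z(2.647, 1.471) = -10.88
  z(0, 2) = -4
The minimum is at u = 3, v = 1.

(3, 1)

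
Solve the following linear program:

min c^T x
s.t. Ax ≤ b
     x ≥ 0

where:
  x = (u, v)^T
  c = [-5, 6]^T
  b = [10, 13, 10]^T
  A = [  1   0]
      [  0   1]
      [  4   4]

Evaluate the objective at each vertex of the feasible region:
  z(0, 0) = 0
  z(2.5, 0) = -12.5  ←
  z(0, 2.5) = 15
The minimum is at u = 2.5, v = 0.

u = 2.5, v = 0, z = -12.5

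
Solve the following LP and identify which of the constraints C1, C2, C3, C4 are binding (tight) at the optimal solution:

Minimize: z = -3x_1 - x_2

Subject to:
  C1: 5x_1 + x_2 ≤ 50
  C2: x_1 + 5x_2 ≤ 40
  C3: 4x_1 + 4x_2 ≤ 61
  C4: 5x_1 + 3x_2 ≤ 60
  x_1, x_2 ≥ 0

At x_1 = 9, x_2 = 5, compute slack b - a·x for each constraint:
  C1: 50 − 50 = 0  (binding)
  C2: 40 − 34 = 6  (slack)
  C3: 61 − 56 = 5  (slack)
  C4: 60 − 60 = 0  (binding)

Optimal: x_1 = 9, x_2 = 5
Binding: C1, C4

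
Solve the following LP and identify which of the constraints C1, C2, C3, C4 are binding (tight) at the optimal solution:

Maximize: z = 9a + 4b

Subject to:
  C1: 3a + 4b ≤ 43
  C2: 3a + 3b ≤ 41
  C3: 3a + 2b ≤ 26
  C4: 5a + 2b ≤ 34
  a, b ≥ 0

At a = 4, b = 7, compute slack b - a·x for each constraint:
  C1: 43 − 40 = 3  (slack)
  C2: 41 − 33 = 8  (slack)
  C3: 26 − 26 = 0  (binding)
  C4: 34 − 34 = 0  (binding)

Optimal: a = 4, b = 7
Binding: C3, C4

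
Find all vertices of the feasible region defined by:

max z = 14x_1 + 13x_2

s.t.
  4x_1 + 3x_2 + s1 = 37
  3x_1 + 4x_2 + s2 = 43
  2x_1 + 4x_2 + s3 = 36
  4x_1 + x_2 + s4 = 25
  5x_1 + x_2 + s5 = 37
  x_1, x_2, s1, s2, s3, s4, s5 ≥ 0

(0, 0), (6.25, 0), (4.75, 6), (4, 7), (0, 9)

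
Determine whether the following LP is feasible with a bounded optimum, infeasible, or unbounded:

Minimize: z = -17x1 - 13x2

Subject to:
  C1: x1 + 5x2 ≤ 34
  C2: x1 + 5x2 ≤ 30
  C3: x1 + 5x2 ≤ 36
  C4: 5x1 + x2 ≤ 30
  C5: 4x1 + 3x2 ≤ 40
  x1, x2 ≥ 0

Feasible with a bounded optimal solution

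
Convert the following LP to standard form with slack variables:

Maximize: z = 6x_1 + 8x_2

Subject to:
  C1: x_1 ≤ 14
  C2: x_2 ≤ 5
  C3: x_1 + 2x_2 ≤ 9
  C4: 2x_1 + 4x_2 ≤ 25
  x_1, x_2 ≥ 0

max z = 6x_1 + 8x_2

s.t.
  x_1 + s1 = 14
  x_2 + s2 = 5
  x_1 + 2x_2 + s3 = 9
  2x_1 + 4x_2 + s4 = 25
  x_1, x_2, s1, s2, s3, s4 ≥ 0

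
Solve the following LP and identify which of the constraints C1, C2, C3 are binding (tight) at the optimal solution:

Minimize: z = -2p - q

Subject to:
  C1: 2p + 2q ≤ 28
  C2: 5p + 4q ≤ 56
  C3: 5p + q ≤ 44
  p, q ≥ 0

At p = 8, q = 4, compute slack b - a·x for each constraint:
  C1: 28 − 24 = 4  (slack)
  C2: 56 − 56 = 0  (binding)
  C3: 44 − 44 = 0  (binding)

Optimal: p = 8, q = 4
Binding: C2, C3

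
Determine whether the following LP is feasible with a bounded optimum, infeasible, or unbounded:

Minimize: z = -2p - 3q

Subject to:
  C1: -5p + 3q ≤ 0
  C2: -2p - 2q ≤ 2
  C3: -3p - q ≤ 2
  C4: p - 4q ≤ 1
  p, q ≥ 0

Unbounded (objective can decrease without bound)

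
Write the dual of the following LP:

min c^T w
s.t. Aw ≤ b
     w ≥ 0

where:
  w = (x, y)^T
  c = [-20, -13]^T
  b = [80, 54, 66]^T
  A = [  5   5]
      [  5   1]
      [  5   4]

Primal min cᵀx s.t. Ax ≤ b, x ≥ 0  →  Dual max −bᵀy s.t. Aᵀy ≥ −c, y ≥ 0.

Maximize: z = -80y1 - 54y2 - 66y3

Subject to:
  5y1 + 5y2 + 5y3 ≥ 20
  5y1 + y2 + 4y3 ≥ 13
  y1, y2, y3 ≥ 0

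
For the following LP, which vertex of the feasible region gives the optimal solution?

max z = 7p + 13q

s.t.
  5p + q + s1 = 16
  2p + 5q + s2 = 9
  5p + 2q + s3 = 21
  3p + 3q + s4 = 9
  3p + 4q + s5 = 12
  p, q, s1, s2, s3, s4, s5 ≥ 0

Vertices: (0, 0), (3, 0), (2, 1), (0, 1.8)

Evaluate the objective at each vertex of the feasible region:
  z(0, 0) = 0
  z(3, 0) = 21
  z(2, 1) = 27  ←
  z(0, 1.8) = 23.4
The maximum is at p = 2, q = 1.

(2, 1)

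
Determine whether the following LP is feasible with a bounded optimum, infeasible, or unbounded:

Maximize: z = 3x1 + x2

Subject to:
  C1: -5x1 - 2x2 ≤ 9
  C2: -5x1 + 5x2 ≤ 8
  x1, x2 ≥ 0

Unbounded (objective can increase without bound)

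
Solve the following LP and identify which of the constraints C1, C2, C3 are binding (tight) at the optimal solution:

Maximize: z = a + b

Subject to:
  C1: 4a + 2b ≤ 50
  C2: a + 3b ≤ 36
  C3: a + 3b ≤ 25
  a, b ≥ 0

At a = 10, b = 5, compute slack b - a·x for each constraint:
  C1: 50 − 50 = 0  (binding)
  C2: 36 − 25 = 11  (slack)
  C3: 25 − 25 = 0  (binding)

Optimal: a = 10, b = 5
Binding: C1, C3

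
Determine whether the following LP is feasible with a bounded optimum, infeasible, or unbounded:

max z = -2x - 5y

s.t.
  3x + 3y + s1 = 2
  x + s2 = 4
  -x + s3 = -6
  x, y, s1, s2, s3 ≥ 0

Infeasible (no feasible solution exists)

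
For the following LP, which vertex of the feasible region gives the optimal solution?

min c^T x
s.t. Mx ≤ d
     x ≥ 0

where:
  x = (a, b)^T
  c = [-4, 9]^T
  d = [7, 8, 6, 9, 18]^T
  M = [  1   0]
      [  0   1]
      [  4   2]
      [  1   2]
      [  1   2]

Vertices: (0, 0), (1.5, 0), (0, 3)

Evaluate the objective at each vertex of the feasible region:
  z(0, 0) = 0
  z(1.5, 0) = -6  ←
  z(0, 3) = 27
The minimum is at a = 1.5, b = 0.

(1.5, 0)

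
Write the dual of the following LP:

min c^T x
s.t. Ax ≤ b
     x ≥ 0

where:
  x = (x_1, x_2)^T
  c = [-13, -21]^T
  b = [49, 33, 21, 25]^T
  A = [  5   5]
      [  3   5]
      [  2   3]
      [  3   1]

Primal min cᵀx s.t. Ax ≤ b, x ≥ 0  →  Dual max −bᵀy s.t. Aᵀy ≥ −c, y ≥ 0.

Maximize: z = -49y1 - 33y2 - 21y3 - 25y4

Subject to:
  5y1 + 3y2 + 2y3 + 3y4 ≥ 13
  5y1 + 5y2 + 3y3 + y4 ≥ 21
  y1, y2, y3, y4 ≥ 0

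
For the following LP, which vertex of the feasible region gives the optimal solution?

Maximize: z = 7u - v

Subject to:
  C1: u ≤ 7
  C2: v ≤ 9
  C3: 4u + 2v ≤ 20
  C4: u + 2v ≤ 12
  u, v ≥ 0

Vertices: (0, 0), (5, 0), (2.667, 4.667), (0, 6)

Evaluate the objective at each vertex of the feasible region:
  z(0, 0) = 0
  z(5, 0) = 35  ←
  z(2.667, 4.667) = 14
  z(0, 6) = -6
The maximum is at u = 5, v = 0.

(5, 0)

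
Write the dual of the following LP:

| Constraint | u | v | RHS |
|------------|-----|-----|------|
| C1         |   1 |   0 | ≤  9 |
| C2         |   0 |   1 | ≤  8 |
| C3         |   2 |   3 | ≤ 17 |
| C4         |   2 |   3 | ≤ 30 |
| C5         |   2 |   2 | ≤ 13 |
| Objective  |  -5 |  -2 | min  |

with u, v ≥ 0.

Primal min cᵀx s.t. Ax ≤ b, x ≥ 0  →  Dual max −bᵀy s.t. Aᵀy ≥ −c, y ≥ 0.

Maximize: z = -9y1 - 8y2 - 17y3 - 30y4 - 13y5

Subject to:
  y1 + 2y3 + 2y4 + 2y5 ≥ 5
  y2 + 3y3 + 3y4 + 2y5 ≥ 2
  y1, y2, y3, y4, y5 ≥ 0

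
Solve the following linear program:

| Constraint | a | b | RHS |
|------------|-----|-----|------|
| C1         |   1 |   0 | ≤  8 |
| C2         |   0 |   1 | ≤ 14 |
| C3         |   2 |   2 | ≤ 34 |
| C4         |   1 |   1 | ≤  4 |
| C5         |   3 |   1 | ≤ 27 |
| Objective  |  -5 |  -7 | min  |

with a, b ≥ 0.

Evaluate the objective at each vertex of the feasible region:
  z(0, 0) = 0
  z(4, 0) = -20
  z(0, 4) = -28  ←
The minimum is at a = 0, b = 4.

a = 0, b = 4, z = -28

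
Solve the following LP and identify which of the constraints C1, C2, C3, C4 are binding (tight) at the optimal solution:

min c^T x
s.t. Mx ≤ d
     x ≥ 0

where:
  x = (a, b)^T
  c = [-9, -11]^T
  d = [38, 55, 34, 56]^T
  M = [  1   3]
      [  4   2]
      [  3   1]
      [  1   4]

At a = 8, b = 10, compute slack b - a·x for each constraint:
  C1: 38 − 38 = 0  (binding)
  C2: 55 − 52 = 3  (slack)
  C3: 34 − 34 = 0  (binding)
  C4: 56 − 48 = 8  (slack)

Optimal: a = 8, b = 10
Binding: C1, C3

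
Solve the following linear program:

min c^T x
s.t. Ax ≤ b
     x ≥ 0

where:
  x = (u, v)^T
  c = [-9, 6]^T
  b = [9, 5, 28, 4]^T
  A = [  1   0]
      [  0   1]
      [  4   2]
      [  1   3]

Evaluate the objective at each vertex of the feasible region:
  z(0, 0) = 0
  z(4, 0) = -36  ←
  z(0, 1.333) = 8
The minimum is at u = 4, v = 0.

u = 4, v = 0, z = -36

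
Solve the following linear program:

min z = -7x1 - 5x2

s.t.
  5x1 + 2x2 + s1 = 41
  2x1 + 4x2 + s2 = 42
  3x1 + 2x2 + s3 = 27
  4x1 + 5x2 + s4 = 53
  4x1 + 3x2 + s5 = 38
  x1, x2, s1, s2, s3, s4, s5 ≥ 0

Evaluate the objective at each vertex of the feasible region:
  z(0, 0) = 0
  z(8.2, 0) = -57.4
  z(7, 3) = -64
  z(5, 6) = -65  ←
  z(3.875, 7.5) = -64.62
  z(0.3333, 10.33) = -54
  z(0, 10.5) = -52.5
The minimum is at x1 = 5, x2 = 6.

x1 = 5, x2 = 6, z = -65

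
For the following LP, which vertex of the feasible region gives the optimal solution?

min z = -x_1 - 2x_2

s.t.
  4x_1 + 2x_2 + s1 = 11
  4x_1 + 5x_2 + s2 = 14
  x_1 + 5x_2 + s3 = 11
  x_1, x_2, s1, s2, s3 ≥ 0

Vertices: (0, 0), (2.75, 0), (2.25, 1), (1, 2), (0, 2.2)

Evaluate the objective at each vertex of the feasible region:
  z(0, 0) = 0
  z(2.75, 0) = -2.75
  z(2.25, 1) = -4.25
  z(1, 2) = -5  ←
  z(0, 2.2) = -4.4
The minimum is at x_1 = 1, x_2 = 2.

(1, 2)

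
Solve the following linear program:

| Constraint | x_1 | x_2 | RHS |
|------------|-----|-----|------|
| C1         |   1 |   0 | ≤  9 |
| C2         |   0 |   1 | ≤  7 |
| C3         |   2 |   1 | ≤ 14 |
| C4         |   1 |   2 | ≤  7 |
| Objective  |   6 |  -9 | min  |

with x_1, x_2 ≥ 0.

Evaluate the objective at each vertex of the feasible region:
  z(0, 0) = 0
  z(7, 0) = 42
  z(0, 3.5) = -31.5  ←
The minimum is at x_1 = 0, x_2 = 3.5.

x_1 = 0, x_2 = 3.5, z = -31.5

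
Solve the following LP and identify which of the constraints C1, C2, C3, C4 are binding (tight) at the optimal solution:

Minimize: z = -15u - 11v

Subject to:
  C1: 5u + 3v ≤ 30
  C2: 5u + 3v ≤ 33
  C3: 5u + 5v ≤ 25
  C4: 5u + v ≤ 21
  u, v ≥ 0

At u = 4, v = 1, compute slack b - a·x for each constraint:
  C1: 30 − 23 = 7  (slack)
  C2: 33 − 23 = 10  (slack)
  C3: 25 − 25 = 0  (binding)
  C4: 21 − 21 = 0  (binding)

Optimal: u = 4, v = 1
Binding: C3, C4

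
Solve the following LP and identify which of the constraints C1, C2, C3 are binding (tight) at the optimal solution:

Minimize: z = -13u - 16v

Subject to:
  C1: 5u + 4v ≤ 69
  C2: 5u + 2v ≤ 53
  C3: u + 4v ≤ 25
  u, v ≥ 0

At u = 9, v = 4, compute slack b - a·x for each constraint:
  C1: 69 − 61 = 8  (slack)
  C2: 53 − 53 = 0  (binding)
  C3: 25 − 25 = 0  (binding)

Optimal: u = 9, v = 4
Binding: C2, C3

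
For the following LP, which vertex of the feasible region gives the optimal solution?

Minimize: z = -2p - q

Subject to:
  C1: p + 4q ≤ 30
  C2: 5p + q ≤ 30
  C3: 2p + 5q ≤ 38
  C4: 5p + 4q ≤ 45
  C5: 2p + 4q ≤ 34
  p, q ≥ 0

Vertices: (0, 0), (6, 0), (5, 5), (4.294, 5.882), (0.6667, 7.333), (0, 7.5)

Evaluate the objective at each vertex of the feasible region:
  z(0, 0) = 0
  z(6, 0) = -12
  z(5, 5) = -15  ←
  z(4.294, 5.882) = -14.47
  z(0.6667, 7.333) = -8.667
  z(0, 7.5) = -7.5
The minimum is at p = 5, q = 5.

(5, 5)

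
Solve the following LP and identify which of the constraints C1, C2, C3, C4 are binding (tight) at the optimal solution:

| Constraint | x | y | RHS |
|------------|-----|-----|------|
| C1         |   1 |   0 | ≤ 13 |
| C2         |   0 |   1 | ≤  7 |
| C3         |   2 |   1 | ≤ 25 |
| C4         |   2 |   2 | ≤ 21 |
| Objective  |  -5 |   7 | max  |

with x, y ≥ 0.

At x = 0, y = 7, compute slack b - a·x for each constraint:
  C1: 13 − 0 = 13  (slack)
  C2: 7 − 7 = 0  (binding)
  C3: 25 − 7 = 18  (slack)
  C4: 21 − 14 = 7  (slack)

Optimal: x = 0, y = 7
Binding: C2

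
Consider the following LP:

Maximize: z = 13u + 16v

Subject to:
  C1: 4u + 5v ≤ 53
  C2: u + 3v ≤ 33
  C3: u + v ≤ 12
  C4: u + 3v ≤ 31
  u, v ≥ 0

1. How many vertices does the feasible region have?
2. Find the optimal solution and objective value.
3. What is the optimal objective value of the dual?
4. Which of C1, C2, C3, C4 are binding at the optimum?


1. 5
2. u = 7, v = 5, z = 171
3. 171
4. C1, C3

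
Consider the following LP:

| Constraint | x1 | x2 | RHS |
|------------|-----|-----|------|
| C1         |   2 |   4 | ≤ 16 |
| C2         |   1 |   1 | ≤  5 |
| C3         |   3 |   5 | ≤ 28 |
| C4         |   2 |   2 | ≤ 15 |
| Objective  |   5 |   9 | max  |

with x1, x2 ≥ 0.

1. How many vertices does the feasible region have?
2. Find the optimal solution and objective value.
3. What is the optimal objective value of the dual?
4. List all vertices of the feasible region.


1. 4
2. x1 = 2, x2 = 3, z = 37
3. 37
4. (0, 0), (5, 0), (2, 3), (0, 4)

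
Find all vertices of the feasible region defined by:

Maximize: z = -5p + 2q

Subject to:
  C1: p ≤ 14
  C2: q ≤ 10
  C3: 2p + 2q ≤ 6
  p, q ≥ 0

(0, 0), (3, 0), (0, 3)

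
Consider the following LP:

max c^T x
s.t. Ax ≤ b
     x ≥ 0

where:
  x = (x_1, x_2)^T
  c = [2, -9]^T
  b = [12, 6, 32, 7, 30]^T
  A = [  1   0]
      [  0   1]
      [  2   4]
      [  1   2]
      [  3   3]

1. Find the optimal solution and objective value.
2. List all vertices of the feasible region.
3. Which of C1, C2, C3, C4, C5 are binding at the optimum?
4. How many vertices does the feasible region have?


1. x_1 = 7, x_2 = 0, z = 14
2. (0, 0), (7, 0), (0, 3.5)
3. C4
4. 3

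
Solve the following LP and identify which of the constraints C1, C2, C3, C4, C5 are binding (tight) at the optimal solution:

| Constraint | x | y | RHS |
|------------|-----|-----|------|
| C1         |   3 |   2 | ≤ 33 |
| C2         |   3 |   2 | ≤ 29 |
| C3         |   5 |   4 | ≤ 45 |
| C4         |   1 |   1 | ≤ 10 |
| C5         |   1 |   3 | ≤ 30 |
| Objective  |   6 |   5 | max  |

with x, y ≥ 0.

At x = 5, y = 5, compute slack b - a·x for each constraint:
  C1: 33 − 25 = 8  (slack)
  C2: 29 − 25 = 4  (slack)
  C3: 45 − 45 = 0  (binding)
  C4: 10 − 10 = 0  (binding)
  C5: 30 − 20 = 10  (slack)

Optimal: x = 5, y = 5
Binding: C3, C4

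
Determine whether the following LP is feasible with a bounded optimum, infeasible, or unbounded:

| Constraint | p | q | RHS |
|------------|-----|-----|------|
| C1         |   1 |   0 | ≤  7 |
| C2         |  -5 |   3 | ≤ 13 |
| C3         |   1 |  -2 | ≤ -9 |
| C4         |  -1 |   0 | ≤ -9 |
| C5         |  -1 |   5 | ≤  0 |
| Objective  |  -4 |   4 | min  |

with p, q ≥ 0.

Infeasible (no feasible solution exists)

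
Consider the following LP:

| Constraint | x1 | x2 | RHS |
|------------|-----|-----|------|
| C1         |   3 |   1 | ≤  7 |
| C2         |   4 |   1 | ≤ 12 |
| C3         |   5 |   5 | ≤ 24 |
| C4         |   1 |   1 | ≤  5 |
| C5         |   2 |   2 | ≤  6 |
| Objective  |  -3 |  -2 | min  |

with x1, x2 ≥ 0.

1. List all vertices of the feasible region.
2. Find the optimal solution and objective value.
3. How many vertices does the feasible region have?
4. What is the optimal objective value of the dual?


1. (0, 0), (2.333, 0), (2, 1), (0, 3)
2. x1 = 2, x2 = 1, z = -8
3. 4
4. -8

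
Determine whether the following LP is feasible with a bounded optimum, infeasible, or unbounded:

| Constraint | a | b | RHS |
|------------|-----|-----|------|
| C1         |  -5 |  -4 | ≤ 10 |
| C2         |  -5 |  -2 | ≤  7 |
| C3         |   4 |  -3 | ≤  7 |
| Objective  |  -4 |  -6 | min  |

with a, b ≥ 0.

Unbounded (objective can decrease without bound)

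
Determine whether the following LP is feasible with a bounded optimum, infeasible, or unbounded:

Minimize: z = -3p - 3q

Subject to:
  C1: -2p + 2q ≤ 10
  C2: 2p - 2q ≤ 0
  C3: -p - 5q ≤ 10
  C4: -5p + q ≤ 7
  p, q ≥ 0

Unbounded (objective can decrease without bound)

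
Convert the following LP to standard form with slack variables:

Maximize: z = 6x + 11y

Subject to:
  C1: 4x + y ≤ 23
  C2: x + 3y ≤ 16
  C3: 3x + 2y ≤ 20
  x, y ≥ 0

max z = 6x + 11y

s.t.
  4x + y + s1 = 23
  x + 3y + s2 = 16
  3x + 2y + s3 = 20
  x, y, s1, s2, s3 ≥ 0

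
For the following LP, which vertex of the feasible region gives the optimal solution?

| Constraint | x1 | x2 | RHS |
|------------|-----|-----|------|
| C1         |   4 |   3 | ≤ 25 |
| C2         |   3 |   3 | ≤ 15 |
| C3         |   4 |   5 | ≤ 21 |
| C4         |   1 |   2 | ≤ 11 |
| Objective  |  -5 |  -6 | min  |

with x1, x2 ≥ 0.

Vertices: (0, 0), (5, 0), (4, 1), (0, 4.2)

Evaluate the objective at each vertex of the feasible region:
  z(0, 0) = 0
  z(5, 0) = -25
  z(4, 1) = -26  ←
  z(0, 4.2) = -25.2
The minimum is at x1 = 4, x2 = 1.

(4, 1)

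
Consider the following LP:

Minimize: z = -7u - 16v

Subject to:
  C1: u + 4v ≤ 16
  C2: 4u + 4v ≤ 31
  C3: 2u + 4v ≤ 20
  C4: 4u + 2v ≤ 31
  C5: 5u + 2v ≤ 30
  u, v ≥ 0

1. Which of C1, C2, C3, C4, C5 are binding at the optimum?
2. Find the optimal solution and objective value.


1. C1, C3
2. u = 4, v = 3, z = -76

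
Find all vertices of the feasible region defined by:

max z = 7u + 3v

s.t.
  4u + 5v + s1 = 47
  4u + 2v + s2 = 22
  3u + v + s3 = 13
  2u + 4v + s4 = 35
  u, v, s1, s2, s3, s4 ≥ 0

(0, 0), (4.333, 0), (2, 7), (1.5, 8), (0, 8.75)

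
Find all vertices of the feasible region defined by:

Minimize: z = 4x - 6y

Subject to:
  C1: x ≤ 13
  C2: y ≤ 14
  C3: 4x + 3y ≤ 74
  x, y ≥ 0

(0, 0), (13, 0), (13, 7.333), (8, 14), (0, 14)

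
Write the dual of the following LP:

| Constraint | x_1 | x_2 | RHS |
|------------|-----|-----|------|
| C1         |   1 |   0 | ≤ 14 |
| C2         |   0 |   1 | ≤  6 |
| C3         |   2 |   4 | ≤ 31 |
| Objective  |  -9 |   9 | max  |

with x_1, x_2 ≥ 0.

Primal max cᵀx s.t. Ax ≤ b, x ≥ 0  →  Dual min bᵀy s.t. Aᵀy ≥ c, y ≥ 0.

Minimize: z = 14y1 + 6y2 + 31y3

Subject to:
  y1 + 2y3 ≥ -9
  y2 + 4y3 ≥ 9
  y1, y2, y3 ≥ 0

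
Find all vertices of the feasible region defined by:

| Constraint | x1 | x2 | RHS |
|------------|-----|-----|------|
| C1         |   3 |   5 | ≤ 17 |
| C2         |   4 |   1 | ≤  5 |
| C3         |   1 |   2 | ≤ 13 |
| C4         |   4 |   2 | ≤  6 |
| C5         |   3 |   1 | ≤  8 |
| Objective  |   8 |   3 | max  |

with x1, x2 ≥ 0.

(0, 0), (1.25, 0), (1, 1), (0, 3)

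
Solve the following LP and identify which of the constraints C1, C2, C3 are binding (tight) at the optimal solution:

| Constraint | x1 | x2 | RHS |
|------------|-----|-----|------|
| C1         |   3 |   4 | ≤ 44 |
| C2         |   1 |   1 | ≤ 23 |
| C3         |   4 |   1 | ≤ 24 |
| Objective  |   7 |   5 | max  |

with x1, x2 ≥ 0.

At x1 = 4, x2 = 8, compute slack b - a·x for each constraint:
  C1: 44 − 44 = 0  (binding)
  C2: 23 − 12 = 11  (slack)
  C3: 24 − 24 = 0  (binding)

Optimal: x1 = 4, x2 = 8
Binding: C1, C3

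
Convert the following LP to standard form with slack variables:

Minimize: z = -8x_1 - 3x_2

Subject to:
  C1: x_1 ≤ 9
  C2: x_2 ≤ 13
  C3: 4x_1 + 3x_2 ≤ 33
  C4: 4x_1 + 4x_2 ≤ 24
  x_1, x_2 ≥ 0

min z = -8x_1 - 3x_2

s.t.
  x_1 + s1 = 9
  x_2 + s2 = 13
  4x_1 + 3x_2 + s3 = 33
  4x_1 + 4x_2 + s4 = 24
  x_1, x_2, s1, s2, s3, s4 ≥ 0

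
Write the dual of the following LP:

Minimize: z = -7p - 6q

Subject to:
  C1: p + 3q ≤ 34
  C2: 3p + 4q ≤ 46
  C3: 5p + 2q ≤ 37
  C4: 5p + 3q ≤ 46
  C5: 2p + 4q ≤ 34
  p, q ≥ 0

Primal min cᵀx s.t. Ax ≤ b, x ≥ 0  →  Dual max −bᵀy s.t. Aᵀy ≥ −c, y ≥ 0.

Maximize: z = -34y1 - 46y2 - 37y3 - 46y4 - 34y5

Subject to:
  y1 + 3y2 + 5y3 + 5y4 + 2y5 ≥ 7
  3y1 + 4y2 + 2y3 + 3y4 + 4y5 ≥ 6
  y1, y2, y3, y4, y5 ≥ 0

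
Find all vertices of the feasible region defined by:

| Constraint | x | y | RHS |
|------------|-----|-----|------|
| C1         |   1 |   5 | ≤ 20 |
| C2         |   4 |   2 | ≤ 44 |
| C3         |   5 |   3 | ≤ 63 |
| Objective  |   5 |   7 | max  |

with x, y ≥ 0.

(0, 0), (11, 0), (10, 2), (0, 4)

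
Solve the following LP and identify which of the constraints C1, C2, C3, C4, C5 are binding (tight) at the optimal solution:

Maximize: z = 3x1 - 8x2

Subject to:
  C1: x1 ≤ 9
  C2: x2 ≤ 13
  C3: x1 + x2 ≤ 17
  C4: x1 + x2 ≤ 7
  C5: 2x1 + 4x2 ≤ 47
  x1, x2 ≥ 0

At x1 = 7, x2 = 0, compute slack b - a·x for each constraint:
  C1: 9 − 7 = 2  (slack)
  C2: 13 − 0 = 13  (slack)
  C3: 17 − 7 = 10  (slack)
  C4: 7 − 7 = 0  (binding)
  C5: 47 − 14 = 33  (slack)

Optimal: x1 = 7, x2 = 0
Binding: C4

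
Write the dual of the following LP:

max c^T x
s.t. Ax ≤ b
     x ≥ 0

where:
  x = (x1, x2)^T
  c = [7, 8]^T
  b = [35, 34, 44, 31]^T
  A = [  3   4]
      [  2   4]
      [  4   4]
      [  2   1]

Primal max cᵀx s.t. Ax ≤ b, x ≥ 0  →  Dual min bᵀy s.t. Aᵀy ≥ c, y ≥ 0.

Minimize: z = 35y1 + 34y2 + 44y3 + 31y4

Subject to:
  3y1 + 2y2 + 4y3 + 2y4 ≥ 7
  4y1 + 4y2 + 4y3 + y4 ≥ 8
  y1, y2, y3, y4 ≥ 0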